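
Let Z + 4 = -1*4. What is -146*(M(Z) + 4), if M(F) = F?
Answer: 584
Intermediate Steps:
Z = -8 (Z = -4 - 1*4 = -4 - 4 = -8)
-146*(M(Z) + 4) = -146*(-8 + 4) = -146*(-4) = 584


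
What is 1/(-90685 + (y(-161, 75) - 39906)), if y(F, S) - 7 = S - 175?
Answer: -1/130684 ≈ -7.6521e-6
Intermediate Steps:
y(F, S) = -168 + S (y(F, S) = 7 + (S - 175) = 7 + (-175 + S) = -168 + S)
1/(-90685 + (y(-161, 75) - 39906)) = 1/(-90685 + ((-168 + 75) - 39906)) = 1/(-90685 + (-93 - 39906)) = 1/(-90685 - 39999) = 1/(-130684) = -1/130684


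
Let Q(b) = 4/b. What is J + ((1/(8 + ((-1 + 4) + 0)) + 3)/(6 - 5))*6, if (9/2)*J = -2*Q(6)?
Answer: 5420/297 ≈ 18.249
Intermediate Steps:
J = -8/27 (J = 2*(-8/6)/9 = 2*(-2*⅔)/9 = (2/9)*(-4/3) = -8/27 ≈ -0.29630)
J + ((1/(8 + ((-1 + 4) + 0)) + 3)/(6 - 5))*6 = -8/27 + ((1/(8 + ((-1 + 4) + 0)) + 3)/(6 - 5))*6 = -8/27 + ((1/(8 + (3 + 0)) + 3)/1)*6 = -8/27 + ((1/(8 + 3) + 3)*1)*6 = -8/27 + ((1/11 + 3)*1)*6 = -8/27 + ((34/11)*1)*6 = -8/27 + (34/11)*6 = -8/27 + 204/11 = 5420/297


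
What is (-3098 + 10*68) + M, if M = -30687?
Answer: -33105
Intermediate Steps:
(-3098 + 10*68) + M = (-3098 + 10*68) - 30687 = (-3098 + 680) - 30687 = -2418 - 30687 = -33105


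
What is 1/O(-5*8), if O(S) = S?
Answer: -1/40 ≈ -0.025000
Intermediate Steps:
1/O(-5*8) = 1/(-5*8) = 1/(-40) = -1/40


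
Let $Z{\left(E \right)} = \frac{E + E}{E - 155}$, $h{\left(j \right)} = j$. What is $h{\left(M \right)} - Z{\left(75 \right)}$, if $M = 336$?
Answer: $\frac{2703}{8} \approx 337.88$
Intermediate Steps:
$Z{\left(E \right)} = \frac{2 E}{-155 + E}$
$h{\left(M \right)} - Z{\left(75 \right)} = 336 - 2 \cdot 75 \frac{1}{-155 + 75} = 336 - 2 \cdot 75 \frac{1}{-80} = 336 - 2 \cdot 75 \left(- \frac{1}{80}\right) = 336 - - \frac{15}{8} = 336 + \frac{15}{8} = \frac{2703}{8}$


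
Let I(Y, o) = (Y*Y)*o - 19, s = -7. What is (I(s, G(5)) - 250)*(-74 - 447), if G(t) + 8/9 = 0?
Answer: 1465573/9 ≈ 1.6284e+5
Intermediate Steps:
G(t) = -8/9 (G(t) = -8/9 + 0 = -8/9)
I(Y, o) = -19 + o*Y² (I(Y, o) = Y²*o - 19 = o*Y² - 19 = -19 + o*Y²)
(I(s, G(5)) - 250)*(-74 - 447) = ((-19 - 8/9*(-7)²) - 250)*(-74 - 447) = ((-19 - 8/9*49) - 250)*(-521) = ((-19 - 392/9) - 250)*(-521) = (-563/9 - 250)*(-521) = -2813/9*(-521) = 1465573/9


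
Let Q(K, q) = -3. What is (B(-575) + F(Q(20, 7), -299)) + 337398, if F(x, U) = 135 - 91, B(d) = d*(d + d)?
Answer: 998692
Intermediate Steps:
B(d) = 2*d² (B(d) = d*(2*d) = 2*d²)
F(x, U) = 44
(B(-575) + F(Q(20, 7), -299)) + 337398 = (2*(-575)² + 44) + 337398 = (2*330625 + 44) + 337398 = (661250 + 44) + 337398 = 661294 + 337398 = 998692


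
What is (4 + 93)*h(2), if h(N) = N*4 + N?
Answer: 970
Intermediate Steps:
h(N) = 5*N (h(N) = 4*N + N = 5*N)
(4 + 93)*h(2) = (4 + 93)*(5*2) = 97*10 = 970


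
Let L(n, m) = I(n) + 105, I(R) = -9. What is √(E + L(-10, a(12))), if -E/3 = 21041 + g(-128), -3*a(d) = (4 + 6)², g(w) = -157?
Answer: 2*I*√15639 ≈ 250.11*I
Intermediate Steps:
a(d) = -100/3 (a(d) = -(4 + 6)²/3 = -⅓*10² = -⅓*100 = -100/3)
L(n, m) = 96 (L(n, m) = -9 + 105 = 96)
E = -62652 (E = -3*(21041 - 157) = -3*20884 = -62652)
√(E + L(-10, a(12))) = √(-62652 + 96) = √(-62556) = 2*I*√15639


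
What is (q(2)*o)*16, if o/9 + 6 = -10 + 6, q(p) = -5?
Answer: 7200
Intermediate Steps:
o = -90 (o = -54 + 9*(-10 + 6) = -54 + 9*(-4) = -54 - 36 = -90)
(q(2)*o)*16 = -5*(-90)*16 = 450*16 = 7200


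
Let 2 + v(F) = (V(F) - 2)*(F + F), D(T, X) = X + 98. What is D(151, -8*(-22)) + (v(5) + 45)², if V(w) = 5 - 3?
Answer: 2123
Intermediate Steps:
V(w) = 2
D(T, X) = 98 + X
v(F) = -2 (v(F) = -2 + (2 - 2)*(F + F) = -2 + 0*(2*F) = -2 + 0 = -2)
D(151, -8*(-22)) + (v(5) + 45)² = (98 - 8*(-22)) + (-2 + 45)² = (98 + 176) + 43² = 274 + 1849 = 2123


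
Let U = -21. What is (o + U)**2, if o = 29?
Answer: 64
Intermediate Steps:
(o + U)**2 = (29 - 21)**2 = 8**2 = 64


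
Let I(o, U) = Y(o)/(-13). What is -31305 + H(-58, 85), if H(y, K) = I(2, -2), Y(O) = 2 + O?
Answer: -406969/13 ≈ -31305.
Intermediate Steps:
I(o, U) = -2/13 - o/13 (I(o, U) = (2 + o)/(-13) = (2 + o)*(-1/13) = -2/13 - o/13)
H(y, K) = -4/13 (H(y, K) = -2/13 - 1/13*2 = -2/13 - 2/13 = -4/13)
-31305 + H(-58, 85) = -31305 - 4/13 = -406969/13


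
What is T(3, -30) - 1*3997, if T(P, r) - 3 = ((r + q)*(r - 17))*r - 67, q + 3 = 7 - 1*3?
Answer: -44951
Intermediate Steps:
q = 1 (q = -3 + (7 - 1*3) = -3 + (7 - 3) = -3 + 4 = 1)
T(P, r) = -64 + r*(1 + r)*(-17 + r) (T(P, r) = 3 + (((r + 1)*(r - 17))*r - 67) = 3 + (((1 + r)*(-17 + r))*r - 67) = 3 + (r*(1 + r)*(-17 + r) - 67) = 3 + (-67 + r*(1 + r)*(-17 + r)) = -64 + r*(1 + r)*(-17 + r))
T(3, -30) - 1*3997 = (-64 + (-30)³ - 17*(-30) - 16*(-30)²) - 1*3997 = (-64 - 27000 + 510 - 16*900) - 3997 = (-64 - 27000 + 510 - 14400) - 3997 = -40954 - 3997 = -44951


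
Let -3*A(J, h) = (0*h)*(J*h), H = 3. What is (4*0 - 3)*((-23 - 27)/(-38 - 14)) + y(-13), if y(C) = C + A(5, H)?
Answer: -413/26 ≈ -15.885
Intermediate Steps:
A(J, h) = 0 (A(J, h) = -0*h*J*h/3 = -0*J*h = -⅓*0 = 0)
y(C) = C (y(C) = C + 0 = C)
(4*0 - 3)*((-23 - 27)/(-38 - 14)) + y(-13) = (4*0 - 3)*((-23 - 27)/(-38 - 14)) - 13 = (0 - 3)*(-50/(-52)) - 13 = -(-150)*(-1)/52 - 13 = -3*25/26 - 13 = -75/26 - 13 = -413/26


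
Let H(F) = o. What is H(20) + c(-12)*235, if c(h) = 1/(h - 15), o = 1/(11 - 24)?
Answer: -3082/351 ≈ -8.7806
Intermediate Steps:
o = -1/13 (o = 1/(-13) = -1/13 ≈ -0.076923)
H(F) = -1/13
c(h) = 1/(-15 + h)
H(20) + c(-12)*235 = -1/13 + 235/(-15 - 12) = -1/13 + 235/(-27) = -1/13 - 1/27*235 = -1/13 - 235/27 = -3082/351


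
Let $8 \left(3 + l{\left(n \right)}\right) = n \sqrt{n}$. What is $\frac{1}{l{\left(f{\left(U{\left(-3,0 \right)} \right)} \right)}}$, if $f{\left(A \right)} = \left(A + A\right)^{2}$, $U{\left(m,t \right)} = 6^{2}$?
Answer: $\frac{1}{46653} \approx 2.1435 \cdot 10^{-5}$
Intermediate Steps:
$U{\left(m,t \right)} = 36$
$f{\left(A \right)} = 4 A^{2}$ ($f{\left(A \right)} = \left(2 A\right)^{2} = 4 A^{2}$)
$l{\left(n \right)} = -3 + \frac{n^{\frac{3}{2}}}{8}$ ($l{\left(n \right)} = -3 + \frac{n \sqrt{n}}{8} = -3 + \frac{n^{\frac{3}{2}}}{8}$)
$\frac{1}{l{\left(f{\left(U{\left(-3,0 \right)} \right)} \right)}} = \frac{1}{-3 + \frac{\left(4 \cdot 36^{2}\right)^{\frac{3}{2}}}{8}} = \frac{1}{-3 + \frac{\left(4 \cdot 1296\right)^{\frac{3}{2}}}{8}} = \frac{1}{-3 + \frac{5184^{\frac{3}{2}}}{8}} = \frac{1}{-3 + \frac{1}{8} \cdot 373248} = \frac{1}{-3 + 46656} = \frac{1}{46653}$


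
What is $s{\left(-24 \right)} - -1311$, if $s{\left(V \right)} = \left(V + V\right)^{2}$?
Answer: $3615$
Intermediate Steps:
$s{\left(V \right)} = 4 V^{2}$ ($s{\left(V \right)} = \left(2 V\right)^{2} = 4 V^{2}$)
$s{\left(-24 \right)} - -1311 = 4 \left(-24\right)^{2} - -1311 = 4 \cdot 576 + 1311 = 2304 + 1311 = 3615$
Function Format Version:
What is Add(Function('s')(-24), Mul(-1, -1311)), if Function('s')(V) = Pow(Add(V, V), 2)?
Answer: 3615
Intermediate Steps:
Function('s')(V) = Mul(4, Pow(V, 2)) (Function('s')(V) = Pow(Mul(2, V), 2) = Mul(4, Pow(V, 2)))
Add(Function('s')(-24), Mul(-1, -1311)) = Add(Mul(4, Pow(-24, 2)), Mul(-1, -1311)) = Add(Mul(4, 576), 1311) = Add(2304, 1311) = 3615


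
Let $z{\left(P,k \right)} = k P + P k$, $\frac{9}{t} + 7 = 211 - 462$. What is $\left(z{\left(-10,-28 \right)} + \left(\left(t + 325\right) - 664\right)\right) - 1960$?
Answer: $- \frac{149557}{86} \approx -1739.0$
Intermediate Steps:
$t = - \frac{3}{86}$ ($t = \frac{9}{-7 + \left(211 - 462\right)} = \frac{9}{-7 - 251} = \frac{9}{-258} = 9 \left(- \frac{1}{258}\right) = - \frac{3}{86} \approx -0.034884$)
$z{\left(P,k \right)} = 2 P k$ ($z{\left(P,k \right)} = P k + P k = 2 P k$)
$\left(z{\left(-10,-28 \right)} + \left(\left(t + 325\right) - 664\right)\right) - 1960 = \left(2 \left(-10\right) \left(-28\right) + \left(\left(- \frac{3}{86} + 325\right) - 664\right)\right) - 1960 = \left(560 + \left(\frac{27947}{86} - 664\right)\right) - 1960 = \left(560 - \frac{29157}{86}\right) - 1960 = \frac{19003}{86} - 1960 = - \frac{149557}{86}$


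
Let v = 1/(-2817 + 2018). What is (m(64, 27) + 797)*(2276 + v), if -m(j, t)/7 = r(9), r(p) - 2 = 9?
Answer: 1309336560/799 ≈ 1.6387e+6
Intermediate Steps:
r(p) = 11 (r(p) = 2 + 9 = 11)
m(j, t) = -77 (m(j, t) = -7*11 = -77)
v = -1/799 (v = 1/(-799) = -1/799 ≈ -0.0012516)
(m(64, 27) + 797)*(2276 + v) = (-77 + 797)*(2276 - 1/799) = 720*(1818523/799) = 1309336560/799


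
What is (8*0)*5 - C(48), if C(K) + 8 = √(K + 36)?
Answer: 8 - 2*√21 ≈ -1.1652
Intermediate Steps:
C(K) = -8 + √(36 + K) (C(K) = -8 + √(K + 36) = -8 + √(36 + K))
(8*0)*5 - C(48) = (8*0)*5 - (-8 + √(36 + 48)) = 0*5 - (-8 + √84) = 0 - (-8 + 2*√21) = 0 + (8 - 2*√21) = 8 - 2*√21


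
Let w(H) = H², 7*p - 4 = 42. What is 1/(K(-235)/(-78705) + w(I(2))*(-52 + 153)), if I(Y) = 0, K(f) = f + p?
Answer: 183645/533 ≈ 344.55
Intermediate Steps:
p = 46/7 (p = 4/7 + (⅐)*42 = 4/7 + 6 = 46/7 ≈ 6.5714)
K(f) = 46/7 + f (K(f) = f + 46/7 = 46/7 + f)
1/(K(-235)/(-78705) + w(I(2))*(-52 + 153)) = 1/((46/7 - 235)/(-78705) + 0²*(-52 + 153)) = 1/(-1599/7*(-1/78705) + 0*101) = 1/(533/183645 + 0) = 1/(533/183645) = 183645/533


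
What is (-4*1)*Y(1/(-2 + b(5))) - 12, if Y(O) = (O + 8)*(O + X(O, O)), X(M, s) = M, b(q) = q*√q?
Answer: -192212/14641 - 38880*√5/14641 ≈ -19.066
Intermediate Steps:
b(q) = q^(3/2)
Y(O) = 2*O*(8 + O) (Y(O) = (O + 8)*(O + O) = (8 + O)*(2*O) = 2*O*(8 + O))
(-4*1)*Y(1/(-2 + b(5))) - 12 = (-4*1)*(2*(8 + 1/(-2 + 5^(3/2)))/(-2 + 5^(3/2))) - 12 = -8*(8 + 1/(-2 + 5*√5))/(-2 + 5*√5) - 12 = -12 - 8*(8 + 1/(-2 + 5*√5))/(-2 + 5*√5)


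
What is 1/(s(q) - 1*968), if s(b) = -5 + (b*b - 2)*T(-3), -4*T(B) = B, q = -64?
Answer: 2/4195 ≈ 0.00047676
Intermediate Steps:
T(B) = -B/4
s(b) = -13/2 + 3*b²/4 (s(b) = -5 + (b*b - 2)*(-¼*(-3)) = -5 + (b² - 2)*(¾) = -5 + (-2 + b²)*(¾) = -5 + (-3/2 + 3*b²/4) = -13/2 + 3*b²/4)
1/(s(q) - 1*968) = 1/((-13/2 + (¾)*(-64)²) - 1*968) = 1/((-13/2 + (¾)*4096) - 968) = 1/((-13/2 + 3072) - 968) = 1/(6131/2 - 968) = 1/(4195/2) = 2/4195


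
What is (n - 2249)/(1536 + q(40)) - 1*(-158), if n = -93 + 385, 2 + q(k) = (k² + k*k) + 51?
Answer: 754073/4785 ≈ 157.59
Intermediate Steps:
q(k) = 49 + 2*k² (q(k) = -2 + ((k² + k*k) + 51) = -2 + ((k² + k²) + 51) = -2 + (2*k² + 51) = -2 + (51 + 2*k²) = 49 + 2*k²)
n = 292
(n - 2249)/(1536 + q(40)) - 1*(-158) = (292 - 2249)/(1536 + (49 + 2*40²)) - 1*(-158) = -1957/(1536 + (49 + 2*1600)) + 158 = -1957/(1536 + (49 + 3200)) + 158 = -1957/(1536 + 3249) + 158 = -1957/4785 + 158 = 754073/4785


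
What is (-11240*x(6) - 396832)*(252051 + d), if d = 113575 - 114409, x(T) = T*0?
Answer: -99690944544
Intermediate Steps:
x(T) = 0
d = -834
(-11240*x(6) - 396832)*(252051 + d) = (-11240*0 - 396832)*(252051 - 834) = (0 - 396832)*251217 = -396832*251217 = -99690944544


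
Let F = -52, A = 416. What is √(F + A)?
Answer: 2*√91 ≈ 19.079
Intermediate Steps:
√(F + A) = √(-52 + 416) = √364 = 2*√91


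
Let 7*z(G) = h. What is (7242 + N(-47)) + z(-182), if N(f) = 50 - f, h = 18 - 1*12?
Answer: 51379/7 ≈ 7339.9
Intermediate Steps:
h = 6 (h = 18 - 12 = 6)
z(G) = 6/7 (z(G) = (1/7)*6 = 6/7)
(7242 + N(-47)) + z(-182) = (7242 + (50 - 1*(-47))) + 6/7 = (7242 + (50 + 47)) + 6/7 = (7242 + 97) + 6/7 = 7339 + 6/7 = 51379/7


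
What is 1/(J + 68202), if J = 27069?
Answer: 1/95271 ≈ 1.0496e-5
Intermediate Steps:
1/(J + 68202) = 1/(27069 + 68202) = 1/95271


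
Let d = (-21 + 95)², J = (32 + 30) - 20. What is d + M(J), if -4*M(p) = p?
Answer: 10931/2 ≈ 5465.5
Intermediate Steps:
J = 42 (J = 62 - 20 = 42)
M(p) = -p/4
d = 5476 (d = 74² = 5476)
d + M(J) = 5476 - ¼*42 = 5476 - 21/2 = 10931/2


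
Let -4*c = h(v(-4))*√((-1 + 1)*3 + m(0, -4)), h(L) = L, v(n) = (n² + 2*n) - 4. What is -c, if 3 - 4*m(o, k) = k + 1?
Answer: √6/2 ≈ 1.2247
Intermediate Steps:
v(n) = -4 + n² + 2*n
m(o, k) = ½ - k/4 (m(o, k) = ¾ - (k + 1)/4 = ¾ - (1 + k)/4 = ¾ + (-¼ - k/4) = ½ - k/4)
c = -√6/2 (c = -(-4 + (-4)² + 2*(-4))*√((-1 + 1)*3 + (½ - ¼*(-4)))/4 = -(-4 + 16 - 8)*√(0*3 + (½ + 1))/4 = -√(0 + 3/2) = -√(3/2) = -√6/2 ≈ -1.2247)
-c = -(-1)*√6/2 = √6/2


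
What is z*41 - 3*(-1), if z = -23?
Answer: -940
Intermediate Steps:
z*41 - 3*(-1) = -23*41 - 3*(-1) = -943 + 3 = -940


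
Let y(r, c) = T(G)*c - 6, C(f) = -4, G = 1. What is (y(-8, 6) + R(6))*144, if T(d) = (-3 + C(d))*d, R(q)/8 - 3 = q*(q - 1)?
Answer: 31104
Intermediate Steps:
R(q) = 24 + 8*q*(-1 + q) (R(q) = 24 + 8*(q*(q - 1)) = 24 + 8*(q*(-1 + q)) = 24 + 8*q*(-1 + q))
T(d) = -7*d (T(d) = (-3 - 4)*d = -7*d)
y(r, c) = -6 - 7*c (y(r, c) = (-7*1)*c - 6 = -7*c - 6 = -6 - 7*c)
(y(-8, 6) + R(6))*144 = ((-6 - 7*6) + (24 - 8*6 + 8*6²))*144 = ((-6 - 42) + (24 - 48 + 8*36))*144 = (-48 + (24 - 48 + 288))*144 = (-48 + 264)*144 = 216*144 = 31104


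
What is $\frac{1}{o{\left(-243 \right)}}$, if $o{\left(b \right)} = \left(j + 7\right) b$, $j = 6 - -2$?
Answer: $- \frac{1}{3645} \approx -0.00027435$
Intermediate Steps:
$j = 8$ ($j = 6 + 2 = 8$)
$o{\left(b \right)} = 15 b$ ($o{\left(b \right)} = \left(8 + 7\right) b = 15 b$)
$\frac{1}{o{\left(-243 \right)}} = \frac{1}{15 \left(-243\right)} = \frac{1}{-3645} = - \frac{1}{3645}$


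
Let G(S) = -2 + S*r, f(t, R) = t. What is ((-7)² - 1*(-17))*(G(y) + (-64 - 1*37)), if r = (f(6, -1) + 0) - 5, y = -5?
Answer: -7128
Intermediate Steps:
r = 1 (r = (6 + 0) - 5 = 6 - 5 = 1)
G(S) = -2 + S (G(S) = -2 + S*1 = -2 + S)
((-7)² - 1*(-17))*(G(y) + (-64 - 1*37)) = ((-7)² - 1*(-17))*((-2 - 5) + (-64 - 1*37)) = (49 + 17)*(-7 + (-64 - 37)) = 66*(-7 - 101) = 66*(-108) = -7128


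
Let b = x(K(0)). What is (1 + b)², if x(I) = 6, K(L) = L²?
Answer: 49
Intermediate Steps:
b = 6
(1 + b)² = (1 + 6)² = 7² = 49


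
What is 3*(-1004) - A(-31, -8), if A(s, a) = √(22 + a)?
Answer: -3012 - √14 ≈ -3015.7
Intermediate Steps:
3*(-1004) - A(-31, -8) = 3*(-1004) - √(22 - 8) = -3012 - √14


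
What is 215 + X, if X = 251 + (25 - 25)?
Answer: 466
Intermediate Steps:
X = 251 (X = 251 + 0 = 251)
215 + X = 215 + 251 = 466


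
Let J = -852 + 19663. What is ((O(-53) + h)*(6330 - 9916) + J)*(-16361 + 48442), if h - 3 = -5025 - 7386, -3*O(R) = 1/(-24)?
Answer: 51409756656251/36 ≈ 1.4280e+12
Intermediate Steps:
O(R) = 1/72 (O(R) = -1/3/(-24) = -1/3*(-1/24) = 1/72)
h = -12408 (h = 3 + (-5025 - 7386) = 3 - 12411 = -12408)
J = 18811
((O(-53) + h)*(6330 - 9916) + J)*(-16361 + 48442) = ((1/72 - 12408)*(6330 - 9916) + 18811)*(-16361 + 48442) = (-893375/72*(-3586) + 18811)*32081 = (1601821375/36 + 18811)*32081 = (1602498571/36)*32081 = 51409756656251/36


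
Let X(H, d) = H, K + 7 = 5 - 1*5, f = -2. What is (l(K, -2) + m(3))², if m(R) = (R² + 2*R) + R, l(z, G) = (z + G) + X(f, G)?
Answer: 49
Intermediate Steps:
K = -7 (K = -7 + (5 - 1*5) = -7 + (5 - 5) = -7 + 0 = -7)
l(z, G) = -2 + G + z (l(z, G) = (z + G) - 2 = (G + z) - 2 = -2 + G + z)
m(R) = R² + 3*R
(l(K, -2) + m(3))² = ((-2 - 2 - 7) + 3*(3 + 3))² = (-11 + 3*6)² = (-11 + 18)² = 7² = 49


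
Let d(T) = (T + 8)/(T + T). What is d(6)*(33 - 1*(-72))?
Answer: 245/2 ≈ 122.50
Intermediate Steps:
d(T) = (8 + T)/(2*T) (d(T) = (8 + T)/((2*T)) = (8 + T)*(1/(2*T)) = (8 + T)/(2*T))
d(6)*(33 - 1*(-72)) = ((½)*(8 + 6)/6)*(33 - 1*(-72)) = ((½)*(⅙)*14)*(33 + 72) = (7/6)*105 = 245/2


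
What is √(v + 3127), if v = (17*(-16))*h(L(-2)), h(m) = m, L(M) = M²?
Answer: √2039 ≈ 45.155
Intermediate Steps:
v = -1088 (v = (17*(-16))*(-2)² = -272*4 = -1088)
√(v + 3127) = √(-1088 + 3127) = √2039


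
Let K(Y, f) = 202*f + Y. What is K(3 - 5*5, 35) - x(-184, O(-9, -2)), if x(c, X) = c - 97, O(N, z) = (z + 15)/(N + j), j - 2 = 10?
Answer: 7329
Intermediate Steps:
j = 12 (j = 2 + 10 = 12)
O(N, z) = (15 + z)/(12 + N) (O(N, z) = (z + 15)/(N + 12) = (15 + z)/(12 + N))
x(c, X) = -97 + c
K(Y, f) = Y + 202*f
K(3 - 5*5, 35) - x(-184, O(-9, -2)) = ((3 - 5*5) + 202*35) - (-97 - 184) = ((3 - 25) + 7070) - 1*(-281) = (-22 + 7070) + 281 = 7048 + 281 = 7329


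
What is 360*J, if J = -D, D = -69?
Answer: 24840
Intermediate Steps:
J = 69 (J = -1*(-69) = 69)
360*J = 360*69 = 24840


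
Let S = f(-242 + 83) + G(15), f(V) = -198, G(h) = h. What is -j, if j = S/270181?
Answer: 183/270181 ≈ 0.00067732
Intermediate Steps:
S = -183 (S = -198 + 15 = -183)
j = -183/270181 ≈ -0.00067732
-j = -1*(-183/270181) = 183/270181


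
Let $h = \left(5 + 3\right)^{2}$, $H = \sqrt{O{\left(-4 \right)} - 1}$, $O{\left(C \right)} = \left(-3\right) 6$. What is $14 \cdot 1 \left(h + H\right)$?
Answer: $896 + 14 i \sqrt{19} \approx 896.0 + 61.025 i$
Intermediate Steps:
$O{\left(C \right)} = -18$
$H = i \sqrt{19}$ ($H = \sqrt{-18 - 1} = \sqrt{-19} = i \sqrt{19} \approx 4.3589 i$)
$h = 64$ ($h = 8^{2} = 64$)
$14 \cdot 1 \left(h + H\right) = 14 \cdot 1 \left(64 + i \sqrt{19}\right) = 14 \left(64 + i \sqrt{19}\right) = 896 + 14 i \sqrt{19}$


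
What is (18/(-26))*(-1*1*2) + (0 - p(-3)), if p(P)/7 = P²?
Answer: -801/13 ≈ -61.615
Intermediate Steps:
p(P) = 7*P²
(18/(-26))*(-1*1*2) + (0 - p(-3)) = (18/(-26))*(-1*1*2) + (0 - 7*(-3)²) = (18*(-1/26))*(-1*2) + (0 - 7*9) = -9/13*(-2) + (0 - 1*63) = 18/13 + (0 - 63) = 18/13 - 63 = -801/13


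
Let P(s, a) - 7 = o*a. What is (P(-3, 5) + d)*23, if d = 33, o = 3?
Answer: 1265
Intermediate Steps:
P(s, a) = 7 + 3*a
(P(-3, 5) + d)*23 = ((7 + 3*5) + 33)*23 = ((7 + 15) + 33)*23 = (22 + 33)*23 = 55*23 = 1265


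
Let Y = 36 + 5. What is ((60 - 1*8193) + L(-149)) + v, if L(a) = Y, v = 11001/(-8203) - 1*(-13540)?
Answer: 44678943/8203 ≈ 5446.7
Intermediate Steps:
Y = 41
v = 111057619/8203 (v = 11001*(-1/8203) + 13540 = -11001/8203 + 13540 = 111057619/8203 ≈ 13539.)
L(a) = 41
((60 - 1*8193) + L(-149)) + v = ((60 - 1*8193) + 41) + 111057619/8203 = ((60 - 8193) + 41) + 111057619/8203 = (-8133 + 41) + 111057619/8203 = -8092 + 111057619/8203 = 44678943/8203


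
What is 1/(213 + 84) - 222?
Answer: -65933/297 ≈ -222.00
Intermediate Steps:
1/(213 + 84) - 222 = 1/297 - 222 = -65933/297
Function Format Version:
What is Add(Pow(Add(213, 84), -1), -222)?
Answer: Rational(-65933, 297) ≈ -222.00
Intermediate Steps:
Add(Pow(Add(213, 84), -1), -222) = Add(Pow(297, -1), -222) = Add(Rational(1, 297), -222) = Rational(-65933, 297)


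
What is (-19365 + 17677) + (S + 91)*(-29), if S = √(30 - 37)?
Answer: -4327 - 29*I*√7 ≈ -4327.0 - 76.727*I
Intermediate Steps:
S = I*√7 (S = √(-7) = I*√7 ≈ 2.6458*I)
(-19365 + 17677) + (S + 91)*(-29) = (-19365 + 17677) + (I*√7 + 91)*(-29) = -1688 + (91 + I*√7)*(-29) = -1688 + (-2639 - 29*I*√7) = -4327 - 29*I*√7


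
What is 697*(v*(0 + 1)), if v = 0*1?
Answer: 0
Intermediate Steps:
v = 0
697*(v*(0 + 1)) = 697*(0*(0 + 1)) = 697*(0*1) = 697*0 = 0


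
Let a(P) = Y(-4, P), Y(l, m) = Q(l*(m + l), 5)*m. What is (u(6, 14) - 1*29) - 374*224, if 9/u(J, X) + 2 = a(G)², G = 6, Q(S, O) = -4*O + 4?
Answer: -772179261/9214 ≈ -83805.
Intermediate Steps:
Q(S, O) = 4 - 4*O
Y(l, m) = -16*m (Y(l, m) = (4 - 4*5)*m = (4 - 20)*m = -16*m)
a(P) = -16*P
u(J, X) = 9/9214 (u(J, X) = 9/(-2 + (-16*6)²) = 9/(-2 + (-96)²) = 9/(-2 + 9216) = 9/9214)
(u(6, 14) - 1*29) - 374*224 = (9/9214 - 1*29) - 374*224 = (9/9214 - 29) - 83776 = -267197/9214 - 83776 = -772179261/9214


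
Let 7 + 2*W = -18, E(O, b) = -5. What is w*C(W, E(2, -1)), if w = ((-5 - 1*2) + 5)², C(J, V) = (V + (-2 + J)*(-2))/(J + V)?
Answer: -192/35 ≈ -5.4857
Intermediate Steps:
W = -25/2 (W = -7/2 + (½)*(-18) = -7/2 - 9 = -25/2 ≈ -12.500)
C(J, V) = (4 + V - 2*J)/(J + V) (C(J, V) = (V + (4 - 2*J))/(J + V) = (4 + V - 2*J)/(J + V))
w = 4 (w = ((-5 - 2) + 5)² = (-7 + 5)² = (-2)² = 4)
w*C(W, E(2, -1)) = 4*((4 - 5 - 2*(-25/2))/(-25/2 - 5)) = 4*((4 - 5 + 25)/(-35/2)) = 4*(-2/35*24) = 4*(-48/35) = -192/35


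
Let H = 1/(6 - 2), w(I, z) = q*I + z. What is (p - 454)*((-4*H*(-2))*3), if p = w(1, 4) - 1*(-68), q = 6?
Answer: -2256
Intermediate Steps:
w(I, z) = z + 6*I (w(I, z) = 6*I + z = z + 6*I)
H = ¼ (H = 1/4 = ¼ ≈ 0.25000)
p = 78 (p = (4 + 6*1) - 1*(-68) = (4 + 6) + 68 = 10 + 68 = 78)
(p - 454)*((-4*H*(-2))*3) = (78 - 454)*((-4*¼*(-2))*3) = -376*(-1*(-2))*3 = -752*3 = -376*6 = -2256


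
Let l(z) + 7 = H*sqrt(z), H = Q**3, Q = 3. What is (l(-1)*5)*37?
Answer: -1295 + 4995*I ≈ -1295.0 + 4995.0*I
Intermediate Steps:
H = 27 (H = 3**3 = 27)
l(z) = -7 + 27*sqrt(z)
(l(-1)*5)*37 = ((-7 + 27*sqrt(-1))*5)*37 = ((-7 + 27*I)*5)*37 = (-35 + 135*I)*37 = -1295 + 4995*I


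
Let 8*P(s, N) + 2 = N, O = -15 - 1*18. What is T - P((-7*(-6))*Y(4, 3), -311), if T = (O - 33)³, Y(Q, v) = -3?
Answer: -2299655/8 ≈ -2.8746e+5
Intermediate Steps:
O = -33 (O = -15 - 18 = -33)
P(s, N) = -¼ + N/8
T = -287496 (T = (-33 - 33)³ = (-66)³ = -287496)
T - P((-7*(-6))*Y(4, 3), -311) = -287496 - (-¼ + (⅛)*(-311)) = -287496 - (-¼ - 311/8) = -287496 - 1*(-313/8) = -287496 + 313/8 = -2299655/8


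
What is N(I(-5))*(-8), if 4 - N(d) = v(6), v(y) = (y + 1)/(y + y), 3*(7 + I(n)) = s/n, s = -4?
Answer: -82/3 ≈ -27.333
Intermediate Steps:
I(n) = -7 - 4/(3*n) (I(n) = -7 + (-4/n)/3 = -7 - 4/(3*n))
v(y) = (1 + y)/(2*y) (v(y) = (1 + y)/((2*y)) = (1 + y)*(1/(2*y)) = (1 + y)/(2*y))
N(d) = 41/12 (N(d) = 4 - (1 + 6)/(2*6) = 4 - 7/(2*6) = 4 - 1*7/12 = 4 - 7/12 = 41/12)
N(I(-5))*(-8) = (41/12)*(-8) = -82/3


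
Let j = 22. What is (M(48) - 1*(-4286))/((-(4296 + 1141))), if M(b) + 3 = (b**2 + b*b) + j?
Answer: -8913/5437 ≈ -1.6393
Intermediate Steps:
M(b) = 19 + 2*b**2 (M(b) = -3 + ((b**2 + b*b) + 22) = -3 + ((b**2 + b**2) + 22) = -3 + (2*b**2 + 22) = -3 + (22 + 2*b**2) = 19 + 2*b**2)
(M(48) - 1*(-4286))/((-(4296 + 1141))) = ((19 + 2*48**2) - 1*(-4286))/((-(4296 + 1141))) = ((19 + 2*2304) + 4286)/((-1*5437)) = ((19 + 4608) + 4286)/(-5437) = (4627 + 4286)*(-1/5437) = 8913*(-1/5437) = -8913/5437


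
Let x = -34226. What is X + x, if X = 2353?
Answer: -31873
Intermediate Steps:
X + x = 2353 - 34226 = -31873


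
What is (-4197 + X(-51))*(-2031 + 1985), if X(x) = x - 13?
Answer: 196006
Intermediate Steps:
X(x) = -13 + x
(-4197 + X(-51))*(-2031 + 1985) = (-4197 + (-13 - 51))*(-2031 + 1985) = (-4197 - 64)*(-46) = -4261*(-46) = 196006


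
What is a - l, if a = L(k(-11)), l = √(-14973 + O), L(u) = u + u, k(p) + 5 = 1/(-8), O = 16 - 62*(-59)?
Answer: -41/4 - I*√11299 ≈ -10.25 - 106.3*I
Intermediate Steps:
O = 3674 (O = 16 + 3658 = 3674)
k(p) = -41/8 (k(p) = -5 + 1/(-8) = -5 - ⅛ = -41/8)
L(u) = 2*u
l = I*√11299 (l = √(-14973 + 3674) = √(-11299) = I*√11299 ≈ 106.3*I)
a = -41/4 (a = 2*(-41/8) = -41/4 ≈ -10.250)
a - l = -41/4 - I*√11299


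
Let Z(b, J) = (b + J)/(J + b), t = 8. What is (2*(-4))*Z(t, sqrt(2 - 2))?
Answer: -8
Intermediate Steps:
Z(b, J) = 1 (Z(b, J) = (J + b)/(J + b) = 1)
(2*(-4))*Z(t, sqrt(2 - 2)) = (2*(-4))*1 = -8*1 = -8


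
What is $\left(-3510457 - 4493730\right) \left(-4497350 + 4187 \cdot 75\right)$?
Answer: $33484115581775$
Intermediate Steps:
$\left(-3510457 - 4493730\right) \left(-4497350 + 4187 \cdot 75\right) = - 8004187 \left(-4497350 + 314025\right) = \left(-8004187\right) \left(-4183325\right) = 33484115581775$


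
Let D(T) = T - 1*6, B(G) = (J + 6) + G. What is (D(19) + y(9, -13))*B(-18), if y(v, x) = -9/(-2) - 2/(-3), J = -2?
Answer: -763/3 ≈ -254.33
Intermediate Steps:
y(v, x) = 31/6 (y(v, x) = -9*(-1/2) - 2*(-1/3) = 9/2 + 2/3 = 31/6)
B(G) = 4 + G (B(G) = (-2 + 6) + G = 4 + G)
D(T) = -6 + T (D(T) = T - 6 = -6 + T)
(D(19) + y(9, -13))*B(-18) = ((-6 + 19) + 31/6)*(4 - 18) = (13 + 31/6)*(-14) = (109/6)*(-14) = -763/3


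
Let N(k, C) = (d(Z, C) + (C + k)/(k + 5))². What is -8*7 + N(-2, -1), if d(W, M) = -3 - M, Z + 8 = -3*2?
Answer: -47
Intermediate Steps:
Z = -14 (Z = -8 - 3*2 = -8 - 6 = -14)
N(k, C) = (-3 - C + (C + k)/(5 + k))² (N(k, C) = ((-3 - C) + (C + k)/(k + 5))² = ((-3 - C) + (C + k)/(5 + k))² = (-3 - C + (C + k)/(5 + k))²)
-8*7 + N(-2, -1) = -8*7 + (-15 - 2 - 4*(-1) - 1*(-2)*(3 - 1))²/(5 - 2)² = -56 + (-15 - 2 + 4 - 1*(-2)*2)²/3² = -56 + (-15 - 2 + 4 + 4)²/9 = -56 + (⅑)*(-9)² = -56 + (⅑)*81 = -56 + 9 = -47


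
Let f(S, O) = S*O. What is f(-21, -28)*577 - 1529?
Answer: 337747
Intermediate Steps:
f(S, O) = O*S
f(-21, -28)*577 - 1529 = -28*(-21)*577 - 1529 = 588*577 - 1529 = 339276 - 1529 = 337747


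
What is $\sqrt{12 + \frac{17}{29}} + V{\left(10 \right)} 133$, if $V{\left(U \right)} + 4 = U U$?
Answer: $12768 + \frac{\sqrt{10585}}{29} \approx 12772.0$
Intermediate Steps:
$V{\left(U \right)} = -4 + U^{2}$ ($V{\left(U \right)} = -4 + U U = -4 + U^{2}$)
$\sqrt{12 + \frac{17}{29}} + V{\left(10 \right)} 133 = \sqrt{12 + \frac{17}{29}} + \left(-4 + 10^{2}\right) 133 = \sqrt{12 + 17 \cdot \frac{1}{29}} + \left(-4 + 100\right) 133 = \sqrt{12 + \frac{17}{29}} + 96 \cdot 133 = \sqrt{\frac{365}{29}} + 12768 = \frac{\sqrt{10585}}{29} + 12768 = 12768 + \frac{\sqrt{10585}}{29}$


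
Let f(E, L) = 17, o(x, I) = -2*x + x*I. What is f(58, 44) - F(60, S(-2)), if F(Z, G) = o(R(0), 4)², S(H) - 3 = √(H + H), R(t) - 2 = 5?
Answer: -179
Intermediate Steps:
R(t) = 7 (R(t) = 2 + 5 = 7)
o(x, I) = -2*x + I*x
S(H) = 3 + √2*√H (S(H) = 3 + √(H + H) = 3 + √(2*H) = 3 + √2*√H)
F(Z, G) = 196 (F(Z, G) = (7*(-2 + 4))² = (7*2)² = 14² = 196)
f(58, 44) - F(60, S(-2)) = 17 - 1*196 = 17 - 196 = -179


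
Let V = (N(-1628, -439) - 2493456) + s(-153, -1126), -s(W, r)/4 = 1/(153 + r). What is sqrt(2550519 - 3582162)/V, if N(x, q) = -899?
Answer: -2919*I*sqrt(114627)/2427007411 ≈ -0.0004072*I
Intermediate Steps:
s(W, r) = -4/(153 + r)
V = -2427007411/973 (V = (-899 - 2493456) - 4/(153 - 1126) = -2494355 - 4/(-973) = -2494355 - 4*(-1/973) = -2494355 + 4/973 = -2427007411/973 ≈ -2.4944e+6)
sqrt(2550519 - 3582162)/V = sqrt(2550519 - 3582162)/(-2427007411/973) = sqrt(-1031643)*(-973/2427007411) = (3*I*sqrt(114627))*(-973/2427007411) = -2919*I*sqrt(114627)/2427007411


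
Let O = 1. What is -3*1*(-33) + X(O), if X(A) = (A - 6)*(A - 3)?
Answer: 109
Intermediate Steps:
X(A) = (-6 + A)*(-3 + A)
-3*1*(-33) + X(O) = -3*1*(-33) + (18 + 1² - 9*1) = -3*(-33) + (18 + 1 - 9) = 99 + 10 = 109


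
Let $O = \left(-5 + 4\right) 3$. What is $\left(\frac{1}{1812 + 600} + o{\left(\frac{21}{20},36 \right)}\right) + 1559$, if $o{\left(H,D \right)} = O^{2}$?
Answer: $\frac{3782017}{2412} \approx 1568.0$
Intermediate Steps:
$O = -3$ ($O = \left(-1\right) 3 = -3$)
$o{\left(H,D \right)} = 9$ ($o{\left(H,D \right)} = \left(-3\right)^{2} = 9$)
$\left(\frac{1}{1812 + 600} + o{\left(\frac{21}{20},36 \right)}\right) + 1559 = \left(\frac{1}{1812 + 600} + 9\right) + 1559 = \left(\frac{1}{2412} + 9\right) + 1559 = \frac{21709}{2412} + 1559 = \frac{3782017}{2412}$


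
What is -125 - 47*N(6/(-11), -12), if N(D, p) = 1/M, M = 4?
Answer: -547/4 ≈ -136.75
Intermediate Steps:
N(D, p) = ¼ (N(D, p) = 1/4 = ¼)
-125 - 47*N(6/(-11), -12) = -125 - 47*¼ = -125 - 47/4 = -547/4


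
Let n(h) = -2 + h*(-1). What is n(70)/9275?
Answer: -72/9275 ≈ -0.0077628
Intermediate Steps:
n(h) = -2 - h
n(70)/9275 = (-2 - 1*70)/9275 = (-2 - 70)*(1/9275) = -72*1/9275 = -72/9275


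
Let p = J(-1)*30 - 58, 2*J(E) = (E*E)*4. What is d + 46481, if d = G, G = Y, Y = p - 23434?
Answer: 23049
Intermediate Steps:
J(E) = 2*E² (J(E) = ((E*E)*4)/2 = (E²*4)/2 = (4*E²)/2 = 2*E²)
p = 2 (p = (2*(-1)²)*30 - 58 = (2*1)*30 - 58 = 2*30 - 58 = 60 - 58 = 2)
Y = -23432 (Y = 2 - 23434 = -23432)
G = -23432
d = -23432
d + 46481 = -23432 + 46481 = 23049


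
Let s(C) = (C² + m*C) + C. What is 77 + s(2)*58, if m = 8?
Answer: 1353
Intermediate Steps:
s(C) = C² + 9*C (s(C) = (C² + 8*C) + C = C² + 9*C)
77 + s(2)*58 = 77 + (2*(9 + 2))*58 = 77 + (2*11)*58 = 77 + 22*58 = 77 + 1276 = 1353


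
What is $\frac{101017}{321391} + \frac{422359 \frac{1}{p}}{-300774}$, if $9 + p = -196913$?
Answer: $\frac{854753345158435}{2719381886354364} \approx 0.31432$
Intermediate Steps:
$p = -196922$ ($p = -9 - 196913 = -196922$)
$\frac{101017}{321391} + \frac{422359 \frac{1}{p}}{-300774} = \frac{101017}{321391} + \frac{422359 \frac{1}{-196922}}{-300774} = 101017 \cdot \frac{1}{321391} + 422359 \left(- \frac{1}{196922}\right) \left(- \frac{1}{300774}\right) = \frac{14431}{45913} - - \frac{422359}{59229017628} = \frac{14431}{45913} + \frac{422359}{59229017628} = \frac{854753345158435}{2719381886354364}$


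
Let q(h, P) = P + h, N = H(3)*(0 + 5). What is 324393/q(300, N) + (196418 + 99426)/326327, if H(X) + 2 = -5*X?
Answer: 2463297697/1631635 ≈ 1509.7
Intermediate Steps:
H(X) = -2 - 5*X
N = -85 (N = (-2 - 5*3)*(0 + 5) = (-2 - 15)*5 = -17*5 = -85)
324393/q(300, N) + (196418 + 99426)/326327 = 324393/(-85 + 300) + (196418 + 99426)/326327 = 324393/215 + 295844*(1/326327) = 324393*(1/215) + 295844/326327 = 324393/215 + 295844/326327 = 2463297697/1631635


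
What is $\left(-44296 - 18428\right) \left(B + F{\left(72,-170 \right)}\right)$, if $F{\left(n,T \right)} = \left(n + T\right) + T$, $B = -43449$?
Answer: $2742105108$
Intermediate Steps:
$F{\left(n,T \right)} = n + 2 T$ ($F{\left(n,T \right)} = \left(T + n\right) + T = n + 2 T$)
$\left(-44296 - 18428\right) \left(B + F{\left(72,-170 \right)}\right) = \left(-44296 - 18428\right) \left(-43449 + \left(72 + 2 \left(-170\right)\right)\right) = - 62724 \left(-43449 + \left(72 - 340\right)\right) = - 62724 \left(-43449 - 268\right) = \left(-62724\right) \left(-43717\right) = 2742105108$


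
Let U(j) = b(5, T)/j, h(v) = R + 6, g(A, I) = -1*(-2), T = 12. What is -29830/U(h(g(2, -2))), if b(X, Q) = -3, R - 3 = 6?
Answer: 149150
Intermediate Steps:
R = 9 (R = 3 + 6 = 9)
g(A, I) = 2
h(v) = 15 (h(v) = 9 + 6 = 15)
U(j) = -3/j
-29830/U(h(g(2, -2))) = -29830/((-3/15)) = -29830/((-3*1/15)) = -29830/(-1/5) = -29830*(-5) = 149150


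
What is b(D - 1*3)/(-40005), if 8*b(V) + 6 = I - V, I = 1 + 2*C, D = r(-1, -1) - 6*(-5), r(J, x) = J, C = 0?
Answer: 31/320040 ≈ 9.6863e-5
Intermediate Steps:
D = 29 (D = -1 - 6*(-5) = -1 + 30 = 29)
I = 1 (I = 1 + 2*0 = 1 + 0 = 1)
b(V) = -5/8 - V/8 (b(V) = -¾ + (1 - V)/8 = -¾ + (⅛ - V/8) = -5/8 - V/8)
b(D - 1*3)/(-40005) = (-5/8 - (29 - 1*3)/8)/(-40005) = (-5/8 - (29 - 3)/8)*(-1/40005) = (-5/8 - ⅛*26)*(-1/40005) = (-5/8 - 13/4)*(-1/40005) = -31/8*(-1/40005) = 31/320040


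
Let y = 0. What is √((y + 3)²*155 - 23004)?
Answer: 147*I ≈ 147.0*I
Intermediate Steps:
√((y + 3)²*155 - 23004) = √((0 + 3)²*155 - 23004) = √(3²*155 - 23004) = √(9*155 - 23004) = √(1395 - 23004) = √(-21609) = 147*I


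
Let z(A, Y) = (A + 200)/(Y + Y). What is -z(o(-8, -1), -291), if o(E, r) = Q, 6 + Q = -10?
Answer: 92/291 ≈ 0.31615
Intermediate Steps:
Q = -16 (Q = -6 - 10 = -16)
o(E, r) = -16
z(A, Y) = (200 + A)/(2*Y) (z(A, Y) = (200 + A)/((2*Y)) = (200 + A)*(1/(2*Y)) = (200 + A)/(2*Y))
-z(o(-8, -1), -291) = -(200 - 16)/(2*(-291)) = -(-1)*184/(2*291) = -1*(-92/291) = 92/291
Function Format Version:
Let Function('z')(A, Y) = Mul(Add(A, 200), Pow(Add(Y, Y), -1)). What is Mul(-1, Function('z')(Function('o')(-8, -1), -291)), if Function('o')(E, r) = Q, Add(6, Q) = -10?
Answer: Rational(92, 291) ≈ 0.31615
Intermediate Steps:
Q = -16 (Q = Add(-6, -10) = -16)
Function('o')(E, r) = -16
Function('z')(A, Y) = Mul(Rational(1, 2), Pow(Y, -1), Add(200, A)) (Function('z')(A, Y) = Mul(Add(200, A), Pow(Mul(2, Y), -1)) = Mul(Add(200, A), Mul(Rational(1, 2), Pow(Y, -1))) = Mul(Rational(1, 2), Pow(Y, -1), Add(200, A)))
Mul(-1, Function('z')(Function('o')(-8, -1), -291)) = Mul(-1, Mul(Rational(1, 2), Pow(-291, -1), Add(200, -16))) = Mul(-1, Mul(Rational(1, 2), Rational(-1, 291), 184)) = Mul(-1, Rational(-92, 291)) = Rational(92, 291)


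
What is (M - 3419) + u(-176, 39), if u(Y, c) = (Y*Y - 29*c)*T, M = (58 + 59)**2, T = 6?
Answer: 189340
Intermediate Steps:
M = 13689 (M = 117**2 = 13689)
u(Y, c) = -174*c + 6*Y**2 (u(Y, c) = (Y*Y - 29*c)*6 = (Y**2 - 29*c)*6 = -174*c + 6*Y**2)
(M - 3419) + u(-176, 39) = (13689 - 3419) + (-174*39 + 6*(-176)**2) = 10270 + (-6786 + 6*30976) = 10270 + (-6786 + 185856) = 10270 + 179070 = 189340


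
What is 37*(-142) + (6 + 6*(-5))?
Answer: -5278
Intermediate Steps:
37*(-142) + (6 + 6*(-5)) = -5254 + (6 - 30) = -5254 - 24 = -5278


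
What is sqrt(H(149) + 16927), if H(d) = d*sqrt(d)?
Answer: sqrt(16927 + 149*sqrt(149)) ≈ 136.92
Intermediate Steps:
H(d) = d**(3/2)
sqrt(H(149) + 16927) = sqrt(149**(3/2) + 16927) = sqrt(149*sqrt(149) + 16927) = sqrt(16927 + 149*sqrt(149))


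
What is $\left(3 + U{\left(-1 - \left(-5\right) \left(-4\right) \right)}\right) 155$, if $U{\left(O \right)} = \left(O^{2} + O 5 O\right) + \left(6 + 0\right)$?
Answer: $411525$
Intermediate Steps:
$U{\left(O \right)} = 6 + 6 O^{2}$ ($U{\left(O \right)} = \left(O^{2} + 5 O O\right) + 6 = \left(O^{2} + 5 O^{2}\right) + 6 = 6 O^{2} + 6 = 6 + 6 O^{2}$)
$\left(3 + U{\left(-1 - \left(-5\right) \left(-4\right) \right)}\right) 155 = \left(3 + \left(6 + 6 \left(-1 - \left(-5\right) \left(-4\right)\right)^{2}\right)\right) 155 = \left(3 + \left(6 + 6 \left(-1 - 20\right)^{2}\right)\right) 155 = \left(3 + \left(6 + 6 \left(-21\right)^{2}\right)\right) 155 = \left(3 + \left(6 + 6 \cdot 441\right)\right) 155 = \left(3 + \left(6 + 2646\right)\right) 155 = \left(3 + 2652\right) 155 = 2655 \cdot 155 = 411525$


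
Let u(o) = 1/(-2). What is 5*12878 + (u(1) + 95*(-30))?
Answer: 123079/2 ≈ 61540.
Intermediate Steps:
u(o) = -½ (u(o) = 1*(-½) = -½)
5*12878 + (u(1) + 95*(-30)) = 5*12878 + (-½ + 95*(-30)) = 64390 + (-½ - 2850) = 64390 - 5701/2 = 123079/2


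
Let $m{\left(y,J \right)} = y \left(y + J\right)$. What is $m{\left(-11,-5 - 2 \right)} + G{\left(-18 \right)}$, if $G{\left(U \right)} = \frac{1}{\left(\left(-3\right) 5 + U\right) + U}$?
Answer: $\frac{10097}{51} \approx 197.98$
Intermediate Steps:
$m{\left(y,J \right)} = y \left(J + y\right)$
$G{\left(U \right)} = \frac{1}{-15 + 2 U}$ ($G{\left(U \right)} = \frac{1}{\left(-15 + U\right) + U} = \frac{1}{-15 + 2 U}$)
$m{\left(-11,-5 - 2 \right)} + G{\left(-18 \right)} = - 11 \left(\left(-5 - 2\right) - 11\right) + \frac{1}{-15 + 2 \left(-18\right)} = - 11 \left(\left(-5 - 2\right) - 11\right) + \frac{1}{-15 - 36} = - 11 \left(-7 - 11\right) + \frac{1}{-51} = \left(-11\right) \left(-18\right) - \frac{1}{51} = 198 - \frac{1}{51} = \frac{10097}{51}$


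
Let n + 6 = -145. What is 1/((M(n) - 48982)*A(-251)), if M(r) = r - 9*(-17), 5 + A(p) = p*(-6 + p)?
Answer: -1/3159307960 ≈ -3.1653e-10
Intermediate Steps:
n = -151 (n = -6 - 145 = -151)
A(p) = -5 + p*(-6 + p)
M(r) = 153 + r (M(r) = r + 153 = 153 + r)
1/((M(n) - 48982)*A(-251)) = 1/(((153 - 151) - 48982)*(-5 + (-251)² - 6*(-251))) = 1/((2 - 48982)*(-5 + 63001 + 1506)) = 1/(-48980*64502) = -1/48980*1/64502 = -1/3159307960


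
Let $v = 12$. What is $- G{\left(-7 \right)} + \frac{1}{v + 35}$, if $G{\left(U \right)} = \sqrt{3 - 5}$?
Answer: $\frac{1}{47} - i \sqrt{2} \approx 0.021277 - 1.4142 i$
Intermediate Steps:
$G{\left(U \right)} = i \sqrt{2}$ ($G{\left(U \right)} = \sqrt{-2} = i \sqrt{2}$)
$- G{\left(-7 \right)} + \frac{1}{v + 35} = - i \sqrt{2} + \frac{1}{12 + 35} = - i \sqrt{2} + \frac{1}{47} = \frac{1}{47} - i \sqrt{2}$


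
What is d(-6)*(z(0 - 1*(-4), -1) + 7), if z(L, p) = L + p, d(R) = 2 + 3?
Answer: 50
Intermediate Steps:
d(R) = 5
d(-6)*(z(0 - 1*(-4), -1) + 7) = 5*(((0 - 1*(-4)) - 1) + 7) = 5*(((0 + 4) - 1) + 7) = 5*((4 - 1) + 7) = 5*(3 + 7) = 5*10 = 50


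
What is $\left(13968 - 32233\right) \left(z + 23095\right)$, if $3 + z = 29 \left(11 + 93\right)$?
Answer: $-476862620$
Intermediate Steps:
$z = 3013$ ($z = -3 + 29 \left(11 + 93\right) = -3 + 29 \cdot 104 = -3 + 3016 = 3013$)
$\left(13968 - 32233\right) \left(z + 23095\right) = \left(13968 - 32233\right) \left(3013 + 23095\right) = \left(-18265\right) 26108 = -476862620$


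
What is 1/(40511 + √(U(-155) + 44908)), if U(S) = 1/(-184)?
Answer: 438472/17762453129 - 6*√42233474/301961703193 ≈ 2.4556e-5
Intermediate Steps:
U(S) = -1/184
1/(40511 + √(U(-155) + 44908)) = 1/(40511 + √(-1/184 + 44908)) = 1/(40511 + √(8263071/184)) = 1/(40511 + 3*√42233474/92)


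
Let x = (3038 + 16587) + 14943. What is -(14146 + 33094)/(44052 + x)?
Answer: -2362/3931 ≈ -0.60086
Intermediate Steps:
x = 34568 (x = 19625 + 14943 = 34568)
-(14146 + 33094)/(44052 + x) = -(14146 + 33094)/(44052 + 34568) = -47240/78620 = -1*2362/3931 = -2362/3931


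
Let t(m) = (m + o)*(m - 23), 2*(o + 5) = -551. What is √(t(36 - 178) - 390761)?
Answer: I*√1284194/2 ≈ 566.61*I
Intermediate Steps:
o = -561/2 (o = -5 + (½)*(-551) = -5 - 551/2 = -561/2 ≈ -280.50)
t(m) = (-23 + m)*(-561/2 + m) (t(m) = (m - 561/2)*(m - 23) = (-561/2 + m)*(-23 + m) = (-23 + m)*(-561/2 + m))
√(t(36 - 178) - 390761) = √((12903/2 + (36 - 178)² - 607*(36 - 178)/2) - 390761) = √((12903/2 + (-142)² - 607/2*(-142)) - 390761) = √((12903/2 + 20164 + 43097) - 390761) = √(139425/2 - 390761) = √(-642097/2) = I*√1284194/2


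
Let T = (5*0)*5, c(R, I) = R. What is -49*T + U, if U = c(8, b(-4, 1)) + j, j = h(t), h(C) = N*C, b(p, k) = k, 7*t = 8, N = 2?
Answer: 72/7 ≈ 10.286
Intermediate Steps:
t = 8/7 (t = (1/7)*8 = 8/7 ≈ 1.1429)
h(C) = 2*C
j = 16/7 (j = 2*(8/7) = 16/7 ≈ 2.2857)
T = 0 (T = 0*5 = 0)
U = 72/7 (U = 8 + 16/7 = 72/7 ≈ 10.286)
-49*T + U = -49*0 + 72/7 = 0 + 72/7 = 72/7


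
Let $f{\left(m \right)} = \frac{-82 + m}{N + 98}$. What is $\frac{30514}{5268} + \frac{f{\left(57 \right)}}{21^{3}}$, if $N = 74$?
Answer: $\frac{4050447899}{699279588} \approx 5.7923$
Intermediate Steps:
$f{\left(m \right)} = - \frac{41}{86} + \frac{m}{172}$ ($f{\left(m \right)} = \frac{-82 + m}{74 + 98} = \frac{-82 + m}{172} = \left(-82 + m\right) \frac{1}{172} = - \frac{41}{86} + \frac{m}{172}$)
$\frac{30514}{5268} + \frac{f{\left(57 \right)}}{21^{3}} = \frac{30514}{5268} + \frac{- \frac{41}{86} + \frac{1}{172} \cdot 57}{21^{3}} = 30514 \cdot \frac{1}{5268} + \frac{- \frac{41}{86} + \frac{57}{172}}{9261} = \frac{15257}{2634} - \frac{25}{1592892} = \frac{4050447899}{699279588}$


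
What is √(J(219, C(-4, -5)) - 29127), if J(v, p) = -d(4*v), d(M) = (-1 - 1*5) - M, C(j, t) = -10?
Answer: I*√28245 ≈ 168.06*I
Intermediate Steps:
d(M) = -6 - M (d(M) = (-1 - 5) - M = -6 - M)
J(v, p) = 6 + 4*v (J(v, p) = -(-6 - 4*v) = 6 + 4*v)
√(J(219, C(-4, -5)) - 29127) = √((6 + 4*219) - 29127) = √((6 + 876) - 29127) = √(882 - 29127) = √(-28245) = I*√28245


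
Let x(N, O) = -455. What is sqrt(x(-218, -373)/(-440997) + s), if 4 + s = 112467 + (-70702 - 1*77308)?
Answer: 4*I*sqrt(432070115581518)/440997 ≈ 188.54*I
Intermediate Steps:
s = -35547 (s = -4 + (112467 + (-70702 - 1*77308)) = -4 + (112467 + (-70702 - 77308)) = -4 + (112467 - 148010) = -4 - 35543 = -35547)
sqrt(x(-218, -373)/(-440997) + s) = sqrt(-455/(-440997) - 35547) = sqrt(-455*(-1/440997) - 35547) = sqrt(455/440997 - 35547) = sqrt(-15676119904/440997) = 4*I*sqrt(432070115581518)/440997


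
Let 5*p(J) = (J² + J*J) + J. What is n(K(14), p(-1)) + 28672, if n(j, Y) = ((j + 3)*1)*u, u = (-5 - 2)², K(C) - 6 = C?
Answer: 29799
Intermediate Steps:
K(C) = 6 + C
u = 49 (u = (-7)² = 49)
p(J) = J/5 + 2*J²/5 (p(J) = ((J² + J*J) + J)/5 = ((J² + J²) + J)/5 = (2*J² + J)/5 = (J + 2*J²)/5 = J/5 + 2*J²/5)
n(j, Y) = 147 + 49*j (n(j, Y) = ((j + 3)*1)*49 = ((3 + j)*1)*49 = (3 + j)*49 = 147 + 49*j)
n(K(14), p(-1)) + 28672 = (147 + 49*(6 + 14)) + 28672 = (147 + 49*20) + 28672 = (147 + 980) + 28672 = 1127 + 28672 = 29799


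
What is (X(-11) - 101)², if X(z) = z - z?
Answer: 10201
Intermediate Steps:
X(z) = 0
(X(-11) - 101)² = (0 - 101)² = (-101)² = 10201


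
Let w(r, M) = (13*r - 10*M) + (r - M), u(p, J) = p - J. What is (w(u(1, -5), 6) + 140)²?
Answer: 24964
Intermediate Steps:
w(r, M) = -11*M + 14*r (w(r, M) = (-10*M + 13*r) + (r - M) = -11*M + 14*r)
(w(u(1, -5), 6) + 140)² = ((-11*6 + 14*(1 - 1*(-5))) + 140)² = ((-66 + 14*(1 + 5)) + 140)² = ((-66 + 14*6) + 140)² = ((-66 + 84) + 140)² = (18 + 140)² = 158² = 24964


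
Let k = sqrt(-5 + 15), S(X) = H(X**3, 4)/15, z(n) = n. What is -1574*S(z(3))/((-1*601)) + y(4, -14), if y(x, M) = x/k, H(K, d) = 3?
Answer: 1574/3005 + 2*sqrt(10)/5 ≈ 1.7887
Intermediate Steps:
S(X) = 1/5 (S(X) = 3/15 = 3*(1/15) = 1/5)
k = sqrt(10) ≈ 3.1623
y(x, M) = x*sqrt(10)/10 (y(x, M) = x/(sqrt(10)) = x*(sqrt(10)/10) = x*sqrt(10)/10)
-1574*S(z(3))/((-1*601)) + y(4, -14) = -1574/(5*((-1*601))) + (1/10)*4*sqrt(10) = -1574/(5*(-601)) + 2*sqrt(10)/5 = -1574*(-1)/(5*601) + 2*sqrt(10)/5 = -1574*(-1/3005) + 2*sqrt(10)/5 = 1574/3005 + 2*sqrt(10)/5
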